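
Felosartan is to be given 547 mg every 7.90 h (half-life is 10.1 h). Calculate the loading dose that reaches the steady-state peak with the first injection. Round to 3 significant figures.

1310 mg

k = ln 2 / 10.1 = 0.06863 h⁻¹
Accumulation ratio R = 1 / (1 − e^(−kτ)) = 1 / (1 − e^(−0.06863×7.90)) = 1 / (1 − 0.5815) = 2.389
Loading dose = maintenance dose × R = 547 × 2.389 ≈ 1310 mg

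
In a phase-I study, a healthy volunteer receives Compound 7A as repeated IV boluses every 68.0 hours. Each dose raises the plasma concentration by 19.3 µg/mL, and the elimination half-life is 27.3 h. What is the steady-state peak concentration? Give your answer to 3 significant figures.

23.5 µg/mL

k = ln 2 / 27.3 = 0.02539 h⁻¹
Fraction remaining after one interval: e^(−kτ) = e^(−0.02539 × 68.0) = 0.1779
R = 1 / (1 − 0.1779) = 1.216
Css,max = 19.3 × 1.216 ≈ 23.5 µg/mL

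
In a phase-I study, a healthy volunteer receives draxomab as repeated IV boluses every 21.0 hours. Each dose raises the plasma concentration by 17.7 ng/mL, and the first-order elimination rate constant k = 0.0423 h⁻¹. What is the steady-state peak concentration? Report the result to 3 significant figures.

30.1 ng/mL

Fraction remaining after one interval: e^(−kτ) = e^(−0.04230 × 21.0) = 0.4114
R = 1 / (1 − 0.4114) = 1.699
Css,max = 17.7 × 1.699 ≈ 30.1 ng/mL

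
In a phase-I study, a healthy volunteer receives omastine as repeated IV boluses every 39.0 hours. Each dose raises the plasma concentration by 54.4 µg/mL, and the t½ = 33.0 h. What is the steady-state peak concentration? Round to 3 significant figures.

k = ln 2 / 33.0 = 0.02100 h⁻¹
Fraction remaining after one interval: e^(−kτ) = e^(−0.02100 × 39.0) = 0.4408
R = 1 / (1 − 0.4408) = 1.788
Css,max = 54.4 × 1.788 ≈ 97.3 µg/mL

97.3 µg/mL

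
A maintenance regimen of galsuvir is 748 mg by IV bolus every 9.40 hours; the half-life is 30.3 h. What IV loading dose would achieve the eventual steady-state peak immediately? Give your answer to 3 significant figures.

k = ln 2 / 30.3 = 0.02288 h⁻¹
Accumulation ratio R = 1 / (1 − e^(−kτ)) = 1 / (1 − e^(−0.02288×9.40)) = 1 / (1 − 0.8065) = 5.168
Loading dose = maintenance dose × R = 748 × 5.168 ≈ 3870 mg

3870 mg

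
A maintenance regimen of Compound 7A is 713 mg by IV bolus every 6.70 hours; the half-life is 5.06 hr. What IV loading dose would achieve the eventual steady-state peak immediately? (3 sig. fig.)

k = ln 2 / 5.06 = 0.1370 hr⁻¹
Accumulation ratio R = 1 / (1 − e^(−kτ)) = 1 / (1 − e^(−0.1370×6.70)) = 1 / (1 − 0.3994) = 1.665
Loading dose = maintenance dose × R = 713 × 1.665 ≈ 1190 mg

1190 mg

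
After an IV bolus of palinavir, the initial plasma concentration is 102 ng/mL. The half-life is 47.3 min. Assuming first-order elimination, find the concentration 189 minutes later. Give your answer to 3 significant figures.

k = ln 2 / 47.3 = 0.01465 min⁻¹
C(t) = C₀ e^(−kt) = 102 × e^(−0.01465 × 189) = 102 × e^(−2.770) = 102 × 0.06268 ≈ 6.39 ng/mL

6.39 ng/mL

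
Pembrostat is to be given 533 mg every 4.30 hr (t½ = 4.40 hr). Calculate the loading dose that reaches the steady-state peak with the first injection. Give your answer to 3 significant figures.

1080 mg

k = ln 2 / 4.40 = 0.1575 hr⁻¹
Accumulation ratio R = 1 / (1 − e^(−kτ)) = 1 / (1 − e^(−0.1575×4.30)) = 1 / (1 − 0.5079) = 2.032
Loading dose = maintenance dose × R = 533 × 2.032 ≈ 1080 mg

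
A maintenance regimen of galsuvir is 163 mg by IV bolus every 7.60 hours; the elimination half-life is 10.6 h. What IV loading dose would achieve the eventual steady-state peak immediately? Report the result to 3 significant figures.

k = ln 2 / 10.6 = 0.06539 h⁻¹
Accumulation ratio R = 1 / (1 − e^(−kτ)) = 1 / (1 − e^(−0.06539×7.60)) = 1 / (1 − 0.6084) = 2.553
Loading dose = maintenance dose × R = 163 × 2.553 ≈ 416 mg

416 mg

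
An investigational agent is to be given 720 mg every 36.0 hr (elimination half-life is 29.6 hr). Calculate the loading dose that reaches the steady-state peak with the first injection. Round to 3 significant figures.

1260 mg

k = ln 2 / 29.6 = 0.02342 hr⁻¹
Accumulation ratio R = 1 / (1 − e^(−kτ)) = 1 / (1 − e^(−0.02342×36.0)) = 1 / (1 − 0.4304) = 1.756
Loading dose = maintenance dose × R = 720 × 1.756 ≈ 1260 mg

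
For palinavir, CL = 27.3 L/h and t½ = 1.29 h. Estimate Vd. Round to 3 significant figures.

50.8 L

k = ln 2 / t½ = ln 2 / 1.29 = 0.5373 h⁻¹
V = CL / k = 27.3 / 0.5373 ≈ 50.8 L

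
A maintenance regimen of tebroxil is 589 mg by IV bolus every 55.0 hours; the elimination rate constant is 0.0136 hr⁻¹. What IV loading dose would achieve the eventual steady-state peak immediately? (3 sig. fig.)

1120 mg

Accumulation ratio R = 1 / (1 − e^(−kτ)) = 1 / (1 − e^(−0.01360×55.0)) = 1 / (1 − 0.4733) = 1.899
Loading dose = maintenance dose × R = 589 × 1.899 ≈ 1120 mg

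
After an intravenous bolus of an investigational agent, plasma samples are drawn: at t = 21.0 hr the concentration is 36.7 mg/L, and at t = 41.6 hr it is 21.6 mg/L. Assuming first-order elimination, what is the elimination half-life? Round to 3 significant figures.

k = ln(C₁/C₂) / (t₂ − t₁) = ln(36.7/21.6) / (41.6 − 21.0)
  = 0.5301 / 20.60 = 0.02573 hr⁻¹
t½ = ln 2 / k = ln 2 / 0.02573 ≈ 26.9 hours

26.9 hours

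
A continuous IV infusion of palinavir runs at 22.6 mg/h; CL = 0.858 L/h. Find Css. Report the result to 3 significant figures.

Css = infusion rate / CL = 22.6 / 0.858 ≈ 26.3 µg/mL

26.3 µg/mL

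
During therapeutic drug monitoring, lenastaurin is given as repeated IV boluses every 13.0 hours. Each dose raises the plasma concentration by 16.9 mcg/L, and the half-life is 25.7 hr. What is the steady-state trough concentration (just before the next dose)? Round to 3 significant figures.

k = ln 2 / 25.7 = 0.02697 hr⁻¹
Fraction remaining after one interval: e^(−kτ) = e^(−0.02697 × 13.0) = 0.7043
R = 1 / (1 − 0.7043) = 3.381
Css,max = 16.9 × 3.381 = 57.14 mcg/L
Css,min = Css,max × e^(−kτ) = 57.14 × 0.7043 ≈ 40.2 mcg/L

40.2 mcg/L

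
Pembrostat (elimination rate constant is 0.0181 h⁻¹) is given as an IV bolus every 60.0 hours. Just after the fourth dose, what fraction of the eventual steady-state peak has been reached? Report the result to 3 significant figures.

0.987

f_n = 1 − e^(−nkτ) = 1 − e^(−4 × 0.01810 × 60.0) = 1 − e^(−4.344) = 1 − 0.01298 ≈ 0.987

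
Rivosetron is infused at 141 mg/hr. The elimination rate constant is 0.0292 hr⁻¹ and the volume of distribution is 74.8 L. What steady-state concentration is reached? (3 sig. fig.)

CL = k · V = 0.0292 × 74.8 = 2.184 L/hr
Css = rate / CL = 141 / 2.184 ≈ 64.6 mg/L

64.6 mg/L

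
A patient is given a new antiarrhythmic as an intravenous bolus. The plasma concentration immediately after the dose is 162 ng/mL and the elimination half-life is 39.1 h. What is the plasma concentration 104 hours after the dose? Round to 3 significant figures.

25.6 ng/mL

k = ln 2 / 39.1 = 0.01773 h⁻¹
C(t) = C₀ e^(−kt) = 162 × e^(−0.01773 × 104) = 162 × e^(−1.844) = 162 × 0.1582 ≈ 25.6 ng/mL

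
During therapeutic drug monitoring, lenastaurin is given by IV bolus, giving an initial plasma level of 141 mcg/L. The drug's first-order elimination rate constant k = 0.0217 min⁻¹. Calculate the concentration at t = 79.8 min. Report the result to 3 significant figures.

C(t) = C₀ e^(−kt) = 141 × e^(−0.02170 × 79.8) = 141 × e^(−1.732) = 141 × 0.1770 ≈ 25.0 mcg/L

25.0 mcg/L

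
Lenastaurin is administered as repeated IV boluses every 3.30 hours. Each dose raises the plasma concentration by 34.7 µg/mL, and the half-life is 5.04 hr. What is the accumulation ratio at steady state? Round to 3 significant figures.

k = ln 2 / 5.04 = 0.1375 hr⁻¹
Fraction remaining after one interval: e^(−kτ) = e^(−0.1375 × 3.30) = 0.6352
R = 1 / (1 − 0.6352) = 1 / 0.3648 ≈ 2.74

2.74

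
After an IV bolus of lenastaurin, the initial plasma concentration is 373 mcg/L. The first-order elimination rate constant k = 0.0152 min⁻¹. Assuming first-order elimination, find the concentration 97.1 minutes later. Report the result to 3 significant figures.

85.3 mcg/L

C(t) = C₀ e^(−kt) = 373 × e^(−0.01520 × 97.1) = 373 × e^(−1.476) = 373 × 0.2286 ≈ 85.3 mcg/L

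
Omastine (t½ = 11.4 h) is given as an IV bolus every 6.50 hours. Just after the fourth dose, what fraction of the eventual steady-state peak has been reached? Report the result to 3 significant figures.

k = ln 2 / 11.4 = 0.06080 h⁻¹
f_n = 1 − e^(−nkτ) = 1 − e^(−4 × 0.06080 × 6.50) = 1 − e^(−1.581) = 1 − 0.2058 ≈ 0.794

0.794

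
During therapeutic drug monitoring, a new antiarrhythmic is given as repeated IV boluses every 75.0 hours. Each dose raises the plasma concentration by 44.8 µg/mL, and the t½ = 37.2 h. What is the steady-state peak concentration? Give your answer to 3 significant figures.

k = ln 2 / 37.2 = 0.01863 h⁻¹
Fraction remaining after one interval: e^(−kτ) = e^(−0.01863 × 75.0) = 0.2472
R = 1 / (1 − 0.2472) = 1.328
Css,max = 44.8 × 1.328 ≈ 59.5 µg/mL

59.5 µg/mL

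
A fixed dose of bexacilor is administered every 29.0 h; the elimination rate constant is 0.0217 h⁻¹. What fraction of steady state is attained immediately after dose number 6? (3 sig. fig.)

0.977

f_n = 1 − e^(−nkτ) = 1 − e^(−6 × 0.02170 × 29.0) = 1 − e^(−3.776) = 1 − 0.02292 ≈ 0.977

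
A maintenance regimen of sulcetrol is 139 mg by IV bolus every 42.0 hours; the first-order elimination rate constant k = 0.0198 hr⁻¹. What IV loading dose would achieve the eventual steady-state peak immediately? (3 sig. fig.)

Accumulation ratio R = 1 / (1 − e^(−kτ)) = 1 / (1 − e^(−0.01980×42.0)) = 1 / (1 − 0.4354) = 1.771
Loading dose = maintenance dose × R = 139 × 1.771 ≈ 246 mg

246 mg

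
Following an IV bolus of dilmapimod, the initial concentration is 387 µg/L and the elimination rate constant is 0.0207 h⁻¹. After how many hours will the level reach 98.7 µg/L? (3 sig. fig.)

66.0 hours

C(t) = C₀ e^(−kt)  ⇒  t = ln(C₀/C) / k
t = ln(387/98.7) / 0.02070 = 1.366 / 0.02070 ≈ 66.0 hours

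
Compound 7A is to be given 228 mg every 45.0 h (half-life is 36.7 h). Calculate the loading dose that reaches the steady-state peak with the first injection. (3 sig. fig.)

k = ln 2 / 36.7 = 0.01889 h⁻¹
Accumulation ratio R = 1 / (1 − e^(−kτ)) = 1 / (1 − e^(−0.01889×45.0)) = 1 / (1 − 0.4275) = 1.747
Loading dose = maintenance dose × R = 228 × 1.747 ≈ 398 mg

398 mg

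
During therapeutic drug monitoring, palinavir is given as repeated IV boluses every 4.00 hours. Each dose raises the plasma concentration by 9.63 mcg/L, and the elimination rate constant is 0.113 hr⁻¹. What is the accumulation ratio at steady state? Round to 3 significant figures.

2.75

Fraction remaining after one interval: e^(−kτ) = e^(−0.1130 × 4.00) = 0.6364
R = 1 / (1 − 0.6364) = 1 / 0.3636 ≈ 2.75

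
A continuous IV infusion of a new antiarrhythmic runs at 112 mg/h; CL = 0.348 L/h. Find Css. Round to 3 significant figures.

Css = infusion rate / CL = 112 / 0.348 ≈ 322 µg/mL

322 µg/mL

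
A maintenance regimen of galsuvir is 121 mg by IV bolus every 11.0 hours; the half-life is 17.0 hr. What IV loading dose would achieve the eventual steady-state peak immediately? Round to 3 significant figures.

335 mg

k = ln 2 / 17.0 = 0.04077 hr⁻¹
Accumulation ratio R = 1 / (1 − e^(−kτ)) = 1 / (1 − e^(−0.04077×11.0)) = 1 / (1 − 0.6386) = 2.767
Loading dose = maintenance dose × R = 121 × 2.767 ≈ 335 mg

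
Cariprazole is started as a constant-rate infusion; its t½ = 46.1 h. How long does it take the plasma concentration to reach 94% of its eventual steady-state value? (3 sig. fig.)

k = ln 2 / 46.1 = 0.01504 h⁻¹
f = 1 − e^(−kt)  ⇒  t = −ln(1 − f) / k
t = −ln(1 − 0.94) / 0.01504 = 2.813 / 0.01504 ≈ 187 hours

187 hours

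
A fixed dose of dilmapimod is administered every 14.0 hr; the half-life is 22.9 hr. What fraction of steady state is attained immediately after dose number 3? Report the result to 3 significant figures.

0.720

k = ln 2 / 22.9 = 0.03027 hr⁻¹
f_n = 1 − e^(−nkτ) = 1 − e^(−3 × 0.03027 × 14.0) = 1 − e^(−1.271) = 1 − 0.2805 ≈ 0.720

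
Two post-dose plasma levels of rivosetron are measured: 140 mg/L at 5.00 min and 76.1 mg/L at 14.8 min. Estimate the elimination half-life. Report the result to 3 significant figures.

k = ln(C₁/C₂) / (t₂ − t₁) = ln(140/76.1) / (14.8 − 5.00)
  = 0.6096 / 9.800 = 0.06220 min⁻¹
t½ = ln 2 / k = ln 2 / 0.06220 ≈ 11.1 minutes

11.1 minutes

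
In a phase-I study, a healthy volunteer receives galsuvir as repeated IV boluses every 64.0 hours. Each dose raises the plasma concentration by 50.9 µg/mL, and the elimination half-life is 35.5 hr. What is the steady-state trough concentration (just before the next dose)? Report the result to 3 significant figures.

20.4 µg/mL

k = ln 2 / 35.5 = 0.01953 hr⁻¹
Fraction remaining after one interval: e^(−kτ) = e^(−0.01953 × 64.0) = 0.2866
R = 1 / (1 − 0.2866) = 1.402
Css,max = 50.9 × 1.402 = 71.35 µg/mL
Css,min = Css,max × e^(−kτ) = 71.35 × 0.2866 ≈ 20.4 µg/mL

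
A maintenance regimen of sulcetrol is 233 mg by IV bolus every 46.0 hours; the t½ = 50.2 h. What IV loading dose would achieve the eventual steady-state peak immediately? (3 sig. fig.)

k = ln 2 / 50.2 = 0.01381 h⁻¹
Accumulation ratio R = 1 / (1 − e^(−kτ)) = 1 / (1 − e^(−0.01381×46.0)) = 1 / (1 − 0.5299) = 2.127
Loading dose = maintenance dose × R = 233 × 2.127 ≈ 496 mg

496 mg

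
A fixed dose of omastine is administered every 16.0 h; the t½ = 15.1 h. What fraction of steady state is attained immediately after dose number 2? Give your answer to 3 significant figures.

0.770

k = ln 2 / 15.1 = 0.04590 h⁻¹
f_n = 1 − e^(−nkτ) = 1 − e^(−2 × 0.04590 × 16.0) = 1 − e^(−1.469) = 1 − 0.2302 ≈ 0.770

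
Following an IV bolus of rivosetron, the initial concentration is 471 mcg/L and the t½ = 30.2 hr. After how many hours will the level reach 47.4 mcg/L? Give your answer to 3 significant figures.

100 hours

k = ln 2 / 30.2 = 0.02295 hr⁻¹
C(t) = C₀ e^(−kt)  ⇒  t = ln(C₀/C) / k
t = ln(471/47.4) / 0.02295 = 2.296 / 0.02295 ≈ 100 hours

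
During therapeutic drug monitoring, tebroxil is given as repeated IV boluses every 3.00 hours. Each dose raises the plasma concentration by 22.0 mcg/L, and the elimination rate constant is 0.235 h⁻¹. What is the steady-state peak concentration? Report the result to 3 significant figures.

43.5 mcg/L

Fraction remaining after one interval: e^(−kτ) = e^(−0.2350 × 3.00) = 0.4941
R = 1 / (1 − 0.4941) = 1.977
Css,max = 22.0 × 1.977 ≈ 43.5 mcg/L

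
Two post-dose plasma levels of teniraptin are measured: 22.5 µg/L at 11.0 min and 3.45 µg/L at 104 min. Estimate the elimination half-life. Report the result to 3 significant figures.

34.4 minutes

k = ln(C₁/C₂) / (t₂ − t₁) = ln(22.5/3.45) / (104 − 11.0)
  = 1.875 / 93.00 = 0.02016 min⁻¹
t½ = ln 2 / k = ln 2 / 0.02016 ≈ 34.4 minutes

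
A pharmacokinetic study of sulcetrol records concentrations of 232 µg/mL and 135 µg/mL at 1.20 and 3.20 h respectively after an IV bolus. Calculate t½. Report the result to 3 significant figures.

k = ln(C₁/C₂) / (t₂ − t₁) = ln(232/135) / (3.20 − 1.20)
  = 0.5415 / 2.000 = 0.2707 h⁻¹
t½ = ln 2 / k = ln 2 / 0.2707 ≈ 2.56 hours

2.56 hours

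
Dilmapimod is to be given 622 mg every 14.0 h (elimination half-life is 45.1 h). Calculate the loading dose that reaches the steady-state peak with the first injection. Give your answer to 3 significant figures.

3210 mg

k = ln 2 / 45.1 = 0.01537 h⁻¹
Accumulation ratio R = 1 / (1 − e^(−kτ)) = 1 / (1 − e^(−0.01537×14.0)) = 1 / (1 − 0.8064) = 5.165
Loading dose = maintenance dose × R = 622 × 5.165 ≈ 3210 mg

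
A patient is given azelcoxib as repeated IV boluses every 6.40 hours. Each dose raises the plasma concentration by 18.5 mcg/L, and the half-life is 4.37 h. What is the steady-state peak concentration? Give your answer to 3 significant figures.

k = ln 2 / 4.37 = 0.1586 h⁻¹
Fraction remaining after one interval: e^(−kτ) = e^(−0.1586 × 6.40) = 0.3624
R = 1 / (1 − 0.3624) = 1.568
Css,max = 18.5 × 1.568 ≈ 29.0 mcg/L

29.0 mcg/L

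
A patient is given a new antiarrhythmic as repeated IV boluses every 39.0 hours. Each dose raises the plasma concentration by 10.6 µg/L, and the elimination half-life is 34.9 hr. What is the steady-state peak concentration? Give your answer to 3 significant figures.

19.7 µg/L

k = ln 2 / 34.9 = 0.01986 hr⁻¹
Fraction remaining after one interval: e^(−kτ) = e^(−0.01986 × 39.0) = 0.4609
R = 1 / (1 − 0.4609) = 1.855
Css,max = 10.6 × 1.855 ≈ 19.7 µg/L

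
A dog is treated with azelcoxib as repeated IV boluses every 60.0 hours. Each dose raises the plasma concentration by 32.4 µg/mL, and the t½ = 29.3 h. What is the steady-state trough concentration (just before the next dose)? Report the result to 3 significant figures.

10.3 µg/mL

k = ln 2 / 29.3 = 0.02366 h⁻¹
Fraction remaining after one interval: e^(−kτ) = e^(−0.02366 × 60.0) = 0.2419
R = 1 / (1 − 0.2419) = 1.319
Css,max = 32.4 × 1.319 = 42.74 µg/mL
Css,min = Css,max × e^(−kτ) = 42.74 × 0.2419 ≈ 10.3 µg/mL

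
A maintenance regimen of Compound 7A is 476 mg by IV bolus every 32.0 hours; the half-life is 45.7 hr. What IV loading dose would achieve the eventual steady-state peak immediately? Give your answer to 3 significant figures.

k = ln 2 / 45.7 = 0.01517 hr⁻¹
Accumulation ratio R = 1 / (1 − e^(−kτ)) = 1 / (1 − e^(−0.01517×32.0)) = 1 / (1 − 0.6155) = 2.601
Loading dose = maintenance dose × R = 476 × 2.601 ≈ 1240 mg

1240 mg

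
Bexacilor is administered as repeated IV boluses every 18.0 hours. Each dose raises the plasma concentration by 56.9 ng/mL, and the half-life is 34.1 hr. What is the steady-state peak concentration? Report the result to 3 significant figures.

186 ng/mL

k = ln 2 / 34.1 = 0.02033 hr⁻¹
Fraction remaining after one interval: e^(−kτ) = e^(−0.02033 × 18.0) = 0.6936
R = 1 / (1 − 0.6936) = 3.264
Css,max = 56.9 × 3.264 ≈ 186 ng/mL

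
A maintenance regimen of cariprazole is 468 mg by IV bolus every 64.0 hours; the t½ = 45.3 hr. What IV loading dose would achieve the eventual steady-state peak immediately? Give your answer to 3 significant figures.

k = ln 2 / 45.3 = 0.01530 hr⁻¹
Accumulation ratio R = 1 / (1 − e^(−kτ)) = 1 / (1 − e^(−0.01530×64.0)) = 1 / (1 − 0.3756) = 1.601
Loading dose = maintenance dose × R = 468 × 1.601 ≈ 749 mg

749 mg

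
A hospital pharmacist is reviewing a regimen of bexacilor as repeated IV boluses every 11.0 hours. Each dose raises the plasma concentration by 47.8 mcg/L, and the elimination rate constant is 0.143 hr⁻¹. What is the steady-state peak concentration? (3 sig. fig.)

60.3 mcg/L

Fraction remaining after one interval: e^(−kτ) = e^(−0.1430 × 11.0) = 0.2074
R = 1 / (1 − 0.2074) = 1.262
Css,max = 47.8 × 1.262 ≈ 60.3 mcg/L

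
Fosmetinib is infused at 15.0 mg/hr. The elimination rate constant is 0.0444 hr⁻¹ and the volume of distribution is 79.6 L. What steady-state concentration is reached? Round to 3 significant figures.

4.24 mg/L

CL = k · V = 0.0444 × 79.6 = 3.534 L/hr
Css = rate / CL = 15.0 / 3.534 ≈ 4.24 mg/L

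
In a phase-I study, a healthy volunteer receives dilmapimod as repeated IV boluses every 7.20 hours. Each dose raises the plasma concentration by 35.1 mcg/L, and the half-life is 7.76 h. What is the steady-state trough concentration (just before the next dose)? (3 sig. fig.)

k = ln 2 / 7.76 = 0.08932 h⁻¹
Fraction remaining after one interval: e^(−kτ) = e^(−0.08932 × 7.20) = 0.5256
R = 1 / (1 − 0.5256) = 2.108
Css,max = 35.1 × 2.108 = 74.00 mcg/L
Css,min = Css,max × e^(−kτ) = 74.00 × 0.5256 ≈ 38.9 mcg/L

38.9 mcg/L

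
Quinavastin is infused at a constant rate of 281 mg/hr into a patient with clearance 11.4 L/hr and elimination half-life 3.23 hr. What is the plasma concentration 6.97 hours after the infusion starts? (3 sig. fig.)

19.1 mg/L

Css = rate / CL = 281 / 11.4 = 24.65 mg/L
k = ln 2 / 3.23 = 0.2146 hr⁻¹
C(t) = Css (1 − e^(−kt)) = 24.65 × (1 − e^(−1.496)) = 24.65 × 0.7759 ≈ 19.1 mg/L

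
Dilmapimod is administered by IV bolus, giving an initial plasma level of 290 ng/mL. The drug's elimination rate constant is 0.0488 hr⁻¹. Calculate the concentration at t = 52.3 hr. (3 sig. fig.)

22.6 ng/mL

C(t) = C₀ e^(−kt) = 290 × e^(−0.04880 × 52.3) = 290 × e^(−2.552) = 290 × 0.07791 ≈ 22.6 ng/mL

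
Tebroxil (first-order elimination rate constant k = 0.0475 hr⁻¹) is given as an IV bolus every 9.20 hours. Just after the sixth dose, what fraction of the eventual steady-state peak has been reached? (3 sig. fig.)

0.927

f_n = 1 − e^(−nkτ) = 1 − e^(−6 × 0.04750 × 9.20) = 1 − e^(−2.622) = 1 − 0.07266 ≈ 0.927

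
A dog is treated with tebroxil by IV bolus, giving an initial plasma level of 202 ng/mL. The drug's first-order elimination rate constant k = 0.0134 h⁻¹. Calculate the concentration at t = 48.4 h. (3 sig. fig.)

106 ng/mL

C(t) = C₀ e^(−kt) = 202 × e^(−0.01340 × 48.4) = 202 × e^(−0.6486) = 202 × 0.5228 ≈ 106 ng/mL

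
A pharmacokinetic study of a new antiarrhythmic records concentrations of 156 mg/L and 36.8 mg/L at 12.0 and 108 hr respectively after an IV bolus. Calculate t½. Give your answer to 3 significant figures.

k = ln(C₁/C₂) / (t₂ − t₁) = ln(156/36.8) / (108 − 12.0)
  = 1.444 / 96.00 = 0.01505 hr⁻¹
t½ = ln 2 / k = ln 2 / 0.01505 ≈ 46.1 hours

46.1 hours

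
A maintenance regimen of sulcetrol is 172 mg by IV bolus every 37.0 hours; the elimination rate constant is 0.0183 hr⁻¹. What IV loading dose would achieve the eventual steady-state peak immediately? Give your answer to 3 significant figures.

350 mg

Accumulation ratio R = 1 / (1 − e^(−kτ)) = 1 / (1 − e^(−0.01830×37.0)) = 1 / (1 − 0.5081) = 2.033
Loading dose = maintenance dose × R = 172 × 2.033 ≈ 350 mg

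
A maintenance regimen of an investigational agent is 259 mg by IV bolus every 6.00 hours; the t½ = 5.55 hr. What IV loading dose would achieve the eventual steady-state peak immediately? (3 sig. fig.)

k = ln 2 / 5.55 = 0.1249 hr⁻¹
Accumulation ratio R = 1 / (1 − e^(−kτ)) = 1 / (1 − e^(−0.1249×6.00)) = 1 / (1 − 0.4727) = 1.896
Loading dose = maintenance dose × R = 259 × 1.896 ≈ 491 mg

491 mg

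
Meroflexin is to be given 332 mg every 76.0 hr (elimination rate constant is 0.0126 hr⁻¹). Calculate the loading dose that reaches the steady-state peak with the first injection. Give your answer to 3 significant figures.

539 mg

Accumulation ratio R = 1 / (1 − e^(−kτ)) = 1 / (1 − e^(−0.01260×76.0)) = 1 / (1 − 0.3838) = 1.623
Loading dose = maintenance dose × R = 332 × 1.623 ≈ 539 mg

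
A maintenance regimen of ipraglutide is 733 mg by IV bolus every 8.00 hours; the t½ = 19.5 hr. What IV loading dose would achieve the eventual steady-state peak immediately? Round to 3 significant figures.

k = ln 2 / 19.5 = 0.03555 hr⁻¹
Accumulation ratio R = 1 / (1 − e^(−kτ)) = 1 / (1 − e^(−0.03555×8.00)) = 1 / (1 − 0.7525) = 4.040
Loading dose = maintenance dose × R = 733 × 4.040 ≈ 2960 mg

2960 mg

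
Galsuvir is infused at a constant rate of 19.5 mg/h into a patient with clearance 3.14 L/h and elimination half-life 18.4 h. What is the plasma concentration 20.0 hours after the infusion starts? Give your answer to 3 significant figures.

3.29 µg/mL

Css = rate / CL = 19.5 / 3.14 = 6.210 µg/mL
k = ln 2 / 18.4 = 0.03767 h⁻¹
C(t) = Css (1 − e^(−kt)) = 6.210 × (1 − e^(−0.7534)) = 6.210 × 0.5292 ≈ 3.29 µg/mL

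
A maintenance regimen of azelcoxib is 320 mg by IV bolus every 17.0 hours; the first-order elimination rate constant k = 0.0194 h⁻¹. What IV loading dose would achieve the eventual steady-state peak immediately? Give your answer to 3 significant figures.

1140 mg

Accumulation ratio R = 1 / (1 − e^(−kτ)) = 1 / (1 − e^(−0.01940×17.0)) = 1 / (1 − 0.7191) = 3.560
Loading dose = maintenance dose × R = 320 × 3.560 ≈ 1140 mg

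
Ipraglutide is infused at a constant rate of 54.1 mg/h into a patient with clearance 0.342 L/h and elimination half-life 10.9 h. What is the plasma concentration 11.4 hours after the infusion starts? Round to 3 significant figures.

Css = rate / CL = 54.1 / 0.342 = 158.2 mg/L
k = ln 2 / 10.9 = 0.06359 h⁻¹
C(t) = Css (1 − e^(−kt)) = 158.2 × (1 − e^(−0.7249)) = 158.2 × 0.5156 ≈ 81.6 mg/L

81.6 mg/L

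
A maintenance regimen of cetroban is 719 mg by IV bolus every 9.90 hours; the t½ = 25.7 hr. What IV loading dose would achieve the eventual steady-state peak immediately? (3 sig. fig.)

k = ln 2 / 25.7 = 0.02697 hr⁻¹
Accumulation ratio R = 1 / (1 − e^(−kτ)) = 1 / (1 − e^(−0.02697×9.90)) = 1 / (1 − 0.7657) = 4.267
Loading dose = maintenance dose × R = 719 × 4.267 ≈ 3070 mg

3070 mg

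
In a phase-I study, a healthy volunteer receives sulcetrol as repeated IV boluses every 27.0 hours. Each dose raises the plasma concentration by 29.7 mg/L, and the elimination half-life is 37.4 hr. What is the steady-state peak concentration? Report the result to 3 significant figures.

75.4 mg/L

k = ln 2 / 37.4 = 0.01853 hr⁻¹
Fraction remaining after one interval: e^(−kτ) = e^(−0.01853 × 27.0) = 0.6063
R = 1 / (1 − 0.6063) = 2.540
Css,max = 29.7 × 2.540 ≈ 75.4 mg/L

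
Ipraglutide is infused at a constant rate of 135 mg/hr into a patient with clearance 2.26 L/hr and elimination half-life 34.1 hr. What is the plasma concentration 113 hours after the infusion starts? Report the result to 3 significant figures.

Css = rate / CL = 135 / 2.26 = 59.73 mg/L
k = ln 2 / 34.1 = 0.02033 hr⁻¹
C(t) = Css (1 − e^(−kt)) = 59.73 × (1 − e^(−2.297)) = 59.73 × 0.8994 ≈ 53.7 mg/L

53.7 mg/L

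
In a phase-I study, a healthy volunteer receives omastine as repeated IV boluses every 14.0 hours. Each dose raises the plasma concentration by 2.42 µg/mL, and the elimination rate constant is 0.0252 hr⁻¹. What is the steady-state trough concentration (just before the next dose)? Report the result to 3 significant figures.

5.72 µg/mL

Fraction remaining after one interval: e^(−kτ) = e^(−0.02520 × 14.0) = 0.7027
R = 1 / (1 − 0.7027) = 3.364
Css,max = 2.42 × 3.364 = 8.140 µg/mL
Css,min = Css,max × e^(−kτ) = 8.140 × 0.7027 ≈ 5.72 µg/mL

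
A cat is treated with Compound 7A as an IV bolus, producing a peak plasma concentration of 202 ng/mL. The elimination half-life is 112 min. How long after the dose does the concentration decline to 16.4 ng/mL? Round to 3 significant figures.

k = ln 2 / 112 = 0.006189 min⁻¹
C(t) = C₀ e^(−kt)  ⇒  t = ln(C₀/C) / k
t = ln(202/16.4) / 0.006189 = 2.511 / 0.006189 ≈ 406 minutes

406 minutes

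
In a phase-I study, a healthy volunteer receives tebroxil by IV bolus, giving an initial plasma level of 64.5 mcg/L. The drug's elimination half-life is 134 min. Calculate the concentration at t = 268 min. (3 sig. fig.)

16.1 mcg/L

k = ln 2 / 134 = 0.005173 min⁻¹
268 min is 2.000 half-lives, so C = 64.5 × (1/2)^2.000 = 64.5 × 0.2500 ≈ 16.1 mcg/L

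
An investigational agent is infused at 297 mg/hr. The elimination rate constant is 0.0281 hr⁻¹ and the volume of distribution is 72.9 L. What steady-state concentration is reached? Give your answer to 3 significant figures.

CL = k · V = 0.0281 × 72.9 = 2.048 L/hr
Css = rate / CL = 297 / 2.048 ≈ 145 mg/L

145 mg/L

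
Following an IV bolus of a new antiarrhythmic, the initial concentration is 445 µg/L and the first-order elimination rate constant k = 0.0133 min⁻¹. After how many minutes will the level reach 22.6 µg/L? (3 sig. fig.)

C(t) = C₀ e^(−kt)  ⇒  t = ln(C₀/C) / k
t = ln(445/22.6) / 0.01330 = 2.980 / 0.01330 ≈ 224 minutes

224 minutes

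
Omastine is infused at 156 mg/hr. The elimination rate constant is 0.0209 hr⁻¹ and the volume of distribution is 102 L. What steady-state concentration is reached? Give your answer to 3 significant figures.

73.2 µg/mL

CL = k · V = 0.0209 × 102 = 2.132 L/hr
Css = rate / CL = 156 / 2.132 ≈ 73.2 µg/mL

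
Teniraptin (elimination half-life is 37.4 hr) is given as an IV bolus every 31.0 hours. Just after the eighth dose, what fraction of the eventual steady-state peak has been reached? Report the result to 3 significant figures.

k = ln 2 / 37.4 = 0.01853 hr⁻¹
f_n = 1 − e^(−nkτ) = 1 − e^(−8 × 0.01853 × 31.0) = 1 − e^(−4.596) = 1 − 0.01009 ≈ 0.990

0.990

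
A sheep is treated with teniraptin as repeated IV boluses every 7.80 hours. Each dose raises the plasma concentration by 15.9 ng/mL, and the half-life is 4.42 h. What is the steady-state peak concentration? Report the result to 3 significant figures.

k = ln 2 / 4.42 = 0.1568 h⁻¹
Fraction remaining after one interval: e^(−kτ) = e^(−0.1568 × 7.80) = 0.2943
R = 1 / (1 − 0.2943) = 1.417
Css,max = 15.9 × 1.417 ≈ 22.5 ng/mL

22.5 ng/mL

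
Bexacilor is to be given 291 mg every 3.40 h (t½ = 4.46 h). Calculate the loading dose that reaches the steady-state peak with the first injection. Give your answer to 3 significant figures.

709 mg

k = ln 2 / 4.46 = 0.1554 h⁻¹
Accumulation ratio R = 1 / (1 − e^(−kτ)) = 1 / (1 − e^(−0.1554×3.40)) = 1 / (1 − 0.5895) = 2.436
Loading dose = maintenance dose × R = 291 × 2.436 ≈ 709 mg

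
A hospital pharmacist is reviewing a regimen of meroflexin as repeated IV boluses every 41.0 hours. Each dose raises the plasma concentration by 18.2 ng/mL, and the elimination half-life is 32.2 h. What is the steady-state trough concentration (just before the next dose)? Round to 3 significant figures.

k = ln 2 / 32.2 = 0.02153 h⁻¹
Fraction remaining after one interval: e^(−kτ) = e^(−0.02153 × 41.0) = 0.4137
R = 1 / (1 − 0.4137) = 1.706
Css,max = 18.2 × 1.706 = 31.04 ng/mL
Css,min = Css,max × e^(−kτ) = 31.04 × 0.4137 ≈ 12.8 ng/mL

12.8 ng/mL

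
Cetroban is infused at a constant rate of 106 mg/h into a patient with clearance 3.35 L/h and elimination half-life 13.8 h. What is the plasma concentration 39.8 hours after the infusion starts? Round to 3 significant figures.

27.4 mg/L

Css = rate / CL = 106 / 3.35 = 31.64 mg/L
k = ln 2 / 13.8 = 0.05023 h⁻¹
C(t) = Css (1 − e^(−kt)) = 31.64 × (1 − e^(−1.999)) = 31.64 × 0.8645 ≈ 27.4 mg/L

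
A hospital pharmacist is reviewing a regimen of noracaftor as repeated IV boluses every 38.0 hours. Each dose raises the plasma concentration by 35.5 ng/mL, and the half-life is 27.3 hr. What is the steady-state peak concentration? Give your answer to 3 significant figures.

k = ln 2 / 27.3 = 0.02539 hr⁻¹
Fraction remaining after one interval: e^(−kτ) = e^(−0.02539 × 38.0) = 0.3811
R = 1 / (1 − 0.3811) = 1.616
Css,max = 35.5 × 1.616 ≈ 57.4 ng/mL

57.4 ng/mL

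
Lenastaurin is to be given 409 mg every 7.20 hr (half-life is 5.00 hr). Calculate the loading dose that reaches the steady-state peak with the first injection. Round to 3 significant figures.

k = ln 2 / 5.00 = 0.1386 hr⁻¹
Accumulation ratio R = 1 / (1 − e^(−kτ)) = 1 / (1 − e^(−0.1386×7.20)) = 1 / (1 − 0.3686) = 1.584
Loading dose = maintenance dose × R = 409 × 1.584 ≈ 648 mg

648 mg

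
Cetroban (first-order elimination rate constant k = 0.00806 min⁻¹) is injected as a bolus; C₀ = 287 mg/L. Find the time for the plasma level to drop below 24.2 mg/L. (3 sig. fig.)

C(t) = C₀ e^(−kt)  ⇒  t = ln(C₀/C) / k
t = ln(287/24.2) / 0.008060 = 2.473 / 0.008060 ≈ 307 minutes

307 minutes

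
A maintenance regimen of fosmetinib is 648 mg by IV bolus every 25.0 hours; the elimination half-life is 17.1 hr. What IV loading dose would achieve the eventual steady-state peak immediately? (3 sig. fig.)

k = ln 2 / 17.1 = 0.04053 hr⁻¹
Accumulation ratio R = 1 / (1 − e^(−kτ)) = 1 / (1 − e^(−0.04053×25.0)) = 1 / (1 − 0.3630) = 1.570
Loading dose = maintenance dose × R = 648 × 1.570 ≈ 1020 mg

1020 mg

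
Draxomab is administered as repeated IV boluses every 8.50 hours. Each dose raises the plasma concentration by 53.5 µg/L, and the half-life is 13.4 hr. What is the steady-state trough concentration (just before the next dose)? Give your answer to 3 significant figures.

96.9 µg/L

k = ln 2 / 13.4 = 0.05173 hr⁻¹
Fraction remaining after one interval: e^(−kτ) = e^(−0.05173 × 8.50) = 0.6442
R = 1 / (1 − 0.6442) = 2.811
Css,max = 53.5 × 2.811 = 150.4 µg/L
Css,min = Css,max × e^(−kτ) = 150.4 × 0.6442 ≈ 96.9 µg/L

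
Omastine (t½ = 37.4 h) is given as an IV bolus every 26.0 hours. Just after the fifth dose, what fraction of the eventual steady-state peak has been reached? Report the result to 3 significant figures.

0.910

k = ln 2 / 37.4 = 0.01853 h⁻¹
f_n = 1 − e^(−nkτ) = 1 − e^(−5 × 0.01853 × 26.0) = 1 − e^(−2.409) = 1 − 0.08988 ≈ 0.910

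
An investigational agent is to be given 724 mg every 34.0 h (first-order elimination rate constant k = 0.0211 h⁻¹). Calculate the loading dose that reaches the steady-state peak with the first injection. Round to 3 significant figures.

1410 mg

Accumulation ratio R = 1 / (1 − e^(−kτ)) = 1 / (1 − e^(−0.02110×34.0)) = 1 / (1 − 0.4880) = 1.953
Loading dose = maintenance dose × R = 724 × 1.953 ≈ 1410 mg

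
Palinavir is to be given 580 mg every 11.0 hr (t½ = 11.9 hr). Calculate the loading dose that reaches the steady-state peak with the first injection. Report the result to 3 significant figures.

k = ln 2 / 11.9 = 0.05825 hr⁻¹
Accumulation ratio R = 1 / (1 − e^(−kτ)) = 1 / (1 − e^(−0.05825×11.0)) = 1 / (1 − 0.5269) = 2.114
Loading dose = maintenance dose × R = 580 × 2.114 ≈ 1230 mg

1230 mg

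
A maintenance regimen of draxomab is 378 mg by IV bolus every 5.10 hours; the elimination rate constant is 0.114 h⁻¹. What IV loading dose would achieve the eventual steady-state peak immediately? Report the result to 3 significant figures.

Accumulation ratio R = 1 / (1 − e^(−kτ)) = 1 / (1 − e^(−0.1140×5.10)) = 1 / (1 − 0.5591) = 2.268
Loading dose = maintenance dose × R = 378 × 2.268 ≈ 857 mg

857 mg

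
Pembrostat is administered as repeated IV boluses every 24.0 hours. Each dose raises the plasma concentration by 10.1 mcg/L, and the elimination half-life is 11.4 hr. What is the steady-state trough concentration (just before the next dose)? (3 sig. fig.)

k = ln 2 / 11.4 = 0.06080 hr⁻¹
Fraction remaining after one interval: e^(−kτ) = e^(−0.06080 × 24.0) = 0.2324
R = 1 / (1 − 0.2324) = 1.303
Css,max = 10.1 × 1.303 = 13.16 mcg/L
Css,min = Css,max × e^(−kτ) = 13.16 × 0.2324 ≈ 3.06 mcg/L

3.06 mcg/L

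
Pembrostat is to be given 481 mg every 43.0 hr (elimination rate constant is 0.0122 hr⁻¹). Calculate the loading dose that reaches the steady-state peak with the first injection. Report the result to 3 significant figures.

Accumulation ratio R = 1 / (1 − e^(−kτ)) = 1 / (1 − e^(−0.01220×43.0)) = 1 / (1 − 0.5918) = 2.450
Loading dose = maintenance dose × R = 481 × 2.450 ≈ 1180 mg

1180 mg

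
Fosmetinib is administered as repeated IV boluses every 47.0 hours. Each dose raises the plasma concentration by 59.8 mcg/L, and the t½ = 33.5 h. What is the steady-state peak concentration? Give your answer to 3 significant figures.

k = ln 2 / 33.5 = 0.02069 h⁻¹
Fraction remaining after one interval: e^(−kτ) = e^(−0.02069 × 47.0) = 0.3781
R = 1 / (1 − 0.3781) = 1.608
Css,max = 59.8 × 1.608 ≈ 96.2 mcg/L

96.2 mcg/L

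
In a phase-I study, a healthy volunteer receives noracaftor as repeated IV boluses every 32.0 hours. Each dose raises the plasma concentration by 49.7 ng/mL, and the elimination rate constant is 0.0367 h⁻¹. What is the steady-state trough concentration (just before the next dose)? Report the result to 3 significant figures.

22.2 ng/mL

Fraction remaining after one interval: e^(−kτ) = e^(−0.03670 × 32.0) = 0.3090
R = 1 / (1 − 0.3090) = 1.447
Css,max = 49.7 × 1.447 = 71.93 ng/mL
Css,min = Css,max × e^(−kτ) = 71.93 × 0.3090 ≈ 22.2 ng/mL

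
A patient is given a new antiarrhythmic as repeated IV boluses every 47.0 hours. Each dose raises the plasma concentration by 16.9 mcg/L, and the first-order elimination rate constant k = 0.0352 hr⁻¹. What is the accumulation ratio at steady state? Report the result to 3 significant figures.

1.24

Fraction remaining after one interval: e^(−kτ) = e^(−0.03520 × 47.0) = 0.1912
R = 1 / (1 − 0.1912) = 1 / 0.8088 ≈ 1.24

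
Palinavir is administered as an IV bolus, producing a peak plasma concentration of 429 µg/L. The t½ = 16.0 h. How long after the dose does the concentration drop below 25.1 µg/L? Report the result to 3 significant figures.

65.5 hours

k = ln 2 / 16.0 = 0.04332 h⁻¹
C(t) = C₀ e^(−kt)  ⇒  t = ln(C₀/C) / k
t = ln(429/25.1) / 0.04332 = 2.839 / 0.04332 ≈ 65.5 hours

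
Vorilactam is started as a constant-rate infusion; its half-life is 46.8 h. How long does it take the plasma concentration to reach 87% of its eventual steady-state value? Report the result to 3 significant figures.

138 hours

k = ln 2 / 46.8 = 0.01481 h⁻¹
f = 1 − e^(−kt)  ⇒  t = −ln(1 − f) / k
t = −ln(1 − 0.87) / 0.01481 = 2.040 / 0.01481 ≈ 138 hours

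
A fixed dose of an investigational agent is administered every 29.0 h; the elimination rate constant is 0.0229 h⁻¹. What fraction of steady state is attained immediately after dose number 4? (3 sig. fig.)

0.930

f_n = 1 − e^(−nkτ) = 1 − e^(−4 × 0.02290 × 29.0) = 1 − e^(−2.656) = 1 − 0.07020 ≈ 0.930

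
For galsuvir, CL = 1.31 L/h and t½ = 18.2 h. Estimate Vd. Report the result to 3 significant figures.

34.4 L

k = ln 2 / t½ = ln 2 / 18.2 = 0.03809 h⁻¹
V = CL / k = 1.31 / 0.03809 ≈ 34.4 L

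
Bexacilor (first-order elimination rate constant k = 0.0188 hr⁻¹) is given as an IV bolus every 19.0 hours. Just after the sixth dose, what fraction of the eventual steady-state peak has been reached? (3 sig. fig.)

f_n = 1 − e^(−nkτ) = 1 − e^(−6 × 0.01880 × 19.0) = 1 − e^(−2.143) = 1 − 0.1173 ≈ 0.883

0.883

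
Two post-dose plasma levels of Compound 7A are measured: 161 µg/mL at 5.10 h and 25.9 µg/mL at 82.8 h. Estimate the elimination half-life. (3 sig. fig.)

29.5 hours

k = ln(C₁/C₂) / (t₂ − t₁) = ln(161/25.9) / (82.8 − 5.10)
  = 1.827 / 77.70 = 0.02352 h⁻¹
t½ = ln 2 / k = ln 2 / 0.02352 ≈ 29.5 hours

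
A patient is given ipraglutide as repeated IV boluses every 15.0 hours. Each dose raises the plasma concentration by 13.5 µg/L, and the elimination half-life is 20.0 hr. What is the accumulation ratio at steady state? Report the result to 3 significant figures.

2.47

k = ln 2 / 20.0 = 0.03466 hr⁻¹
Fraction remaining after one interval: e^(−kτ) = e^(−0.03466 × 15.0) = 0.5946
R = 1 / (1 − 0.5946) = 1 / 0.4054 ≈ 2.47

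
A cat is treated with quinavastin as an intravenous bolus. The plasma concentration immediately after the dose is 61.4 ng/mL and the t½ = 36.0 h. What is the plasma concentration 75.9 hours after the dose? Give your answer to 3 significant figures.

k = ln 2 / 36.0 = 0.01925 h⁻¹
75.9 h is 2.108 half-lives, so C = 61.4 × (1/2)^2.108 = 61.4 × 0.2319 ≈ 14.2 ng/mL

14.2 ng/mL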